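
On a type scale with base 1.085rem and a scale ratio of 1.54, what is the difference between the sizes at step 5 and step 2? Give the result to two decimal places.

6.82rem

Step 2: 1.085 × 1.54² = 2.5732rem
Step 5: 1.085 × 1.54⁵ = 9.3980rem
Difference: 9.3980 − 2.5732 = 6.8248rem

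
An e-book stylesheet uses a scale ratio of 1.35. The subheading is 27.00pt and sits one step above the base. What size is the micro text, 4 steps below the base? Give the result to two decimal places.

27.00 ÷ 1.35⁵ = 27.00 ÷ 4.48403 ≈ 6.021

6.02pt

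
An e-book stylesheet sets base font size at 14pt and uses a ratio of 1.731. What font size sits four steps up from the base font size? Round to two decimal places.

125.69pt

Each step on a modular scale multiplies by the ratio, so the size n steps from the base is base × ratioⁿ.
14.0 × 1.731⁴ = 14.0 × 8.97818 ≈ 125.69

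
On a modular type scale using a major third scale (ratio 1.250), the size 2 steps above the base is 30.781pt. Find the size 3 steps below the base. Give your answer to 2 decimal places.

10.09pt

The gap is -3 − (2) = -5 steps, so the factor is 1.250^-5.
30.781 ÷ 1.250⁵ = 30.781 ÷ 3.05176 ≈ 10.086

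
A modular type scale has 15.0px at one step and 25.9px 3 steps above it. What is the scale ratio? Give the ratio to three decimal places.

The ratio satisfies 15.0 × r³ = 25.9, so r = (25.9 / 15.0)^(1/3).
r = 1.7267^(1/3) ≈ 1.1997

1.200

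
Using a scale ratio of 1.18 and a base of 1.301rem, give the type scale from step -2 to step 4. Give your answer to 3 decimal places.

0.934rem, 1.103rem, 1.301rem, 1.535rem, 1.812rem, 2.138rem, 2.522rem

Step -2: 1.301 ÷ 1.18² = 0.934
Step -1: 1.301 ÷ 1.18 = 1.103
Step 0: 1.301rem
Step 1: 1.301 × 1.18 = 1.535
Step 2: 1.301 × 1.18² = 1.812
Step 3: 1.301 × 1.18³ = 2.138
Step 4: 1.301 × 1.18⁴ = 2.522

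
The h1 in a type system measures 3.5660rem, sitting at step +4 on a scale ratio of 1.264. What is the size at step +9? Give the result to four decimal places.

11.5058rem

3.5660 × 1.264⁵ = 3.5660 × 3.22653 ≈ 11.5058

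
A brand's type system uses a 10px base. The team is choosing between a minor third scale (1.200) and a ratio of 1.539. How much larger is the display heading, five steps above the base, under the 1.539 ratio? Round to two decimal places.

61.45px

Minor third: 10.0 × 1.200⁵ = 24.8832px
At 1.539: 10.0 × 1.539⁵ = 86.3362px
Difference: 86.3362 − 24.8832 = 61.4530px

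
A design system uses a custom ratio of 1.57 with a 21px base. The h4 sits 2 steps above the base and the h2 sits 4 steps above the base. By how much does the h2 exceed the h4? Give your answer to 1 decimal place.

75.8px

Step 2: 21.0 × 1.57² = 51.763px
Step 4: 21.0 × 1.57⁴ = 127.590px
Difference: 127.590 − 51.763 = 75.827px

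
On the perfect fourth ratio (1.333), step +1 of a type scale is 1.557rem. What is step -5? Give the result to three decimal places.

0.278rem

1.557 ÷ 1.333⁶ = 1.557 ÷ 5.61023 ≈ 0.278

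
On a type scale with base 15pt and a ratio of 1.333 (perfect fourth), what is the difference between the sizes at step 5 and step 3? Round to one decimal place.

27.6pt

Step 3: 15.0 × 1.333³ = 35.529pt
Step 5: 15.0 × 1.333⁵ = 63.131pt
Difference: 63.131 − 35.529 = 27.602pt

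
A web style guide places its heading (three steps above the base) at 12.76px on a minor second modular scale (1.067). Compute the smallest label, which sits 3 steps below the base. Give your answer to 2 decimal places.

8.65px

12.76 ÷ 1.067⁶ = 12.76 ÷ 1.47566 ≈ 8.647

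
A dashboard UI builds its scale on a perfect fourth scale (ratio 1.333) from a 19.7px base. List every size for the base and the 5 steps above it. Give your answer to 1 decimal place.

19.7px, 26.3px, 35.0px, 46.7px, 62.2px, 82.9px

Step 0: 19.7px
Step 1: 19.7 × 1.333 = 26.3
Step 2: 19.7 × 1.333² = 35.0
Step 3: 19.7 × 1.333³ = 46.7
Step 4: 19.7 × 1.333⁴ = 62.2
Step 5: 19.7 × 1.333⁵ = 82.9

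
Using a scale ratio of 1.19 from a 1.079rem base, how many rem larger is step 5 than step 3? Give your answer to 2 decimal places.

Step 3: 1.079 × 1.19³ = 1.8183rem
Step 5: 1.079 × 1.19⁵ = 2.5749rem
Difference: 2.5749 − 1.8183 = 0.7566rem

0.76rem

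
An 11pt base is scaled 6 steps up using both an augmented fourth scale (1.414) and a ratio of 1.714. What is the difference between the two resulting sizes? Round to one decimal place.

191.0pt

Augmented fourth: 11.0 × 1.414⁶ = 87.920pt
At 1.714: 11.0 × 1.714⁶ = 278.906pt
Difference: 278.906 − 87.920 = 190.986pt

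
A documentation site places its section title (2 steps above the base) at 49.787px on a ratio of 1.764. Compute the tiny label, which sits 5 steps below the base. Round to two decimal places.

0.94px

49.787 ÷ 1.764⁷ = 49.787 ÷ 53.14838 ≈ 0.937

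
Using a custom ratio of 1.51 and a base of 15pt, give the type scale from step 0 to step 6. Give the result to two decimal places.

Step 0: 15pt
Step 1: 15.0 × 1.51 = 22.65
Step 2: 15.0 × 1.51² = 34.20
Step 3: 15.0 × 1.51³ = 51.64
Step 4: 15.0 × 1.51⁴ = 77.98
Step 5: 15.0 × 1.51⁵ = 117.75
Step 6: 15.0 × 1.51⁶ = 177.81

15.00pt, 22.65pt, 34.20pt, 51.64pt, 77.98pt, 117.75pt, 177.81pt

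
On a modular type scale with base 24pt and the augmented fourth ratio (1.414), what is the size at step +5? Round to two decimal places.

135.66pt

Each step on a modular scale multiplies by the ratio, so the size n steps from the base is base × ratioⁿ.
24.0 × 1.414⁵ = 24.0 × 5.65258 ≈ 135.66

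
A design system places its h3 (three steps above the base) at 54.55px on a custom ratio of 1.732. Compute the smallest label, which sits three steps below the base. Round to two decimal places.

2.02px

54.55 ÷ 1.732⁶ = 54.55 ÷ 26.99525 ≈ 2.021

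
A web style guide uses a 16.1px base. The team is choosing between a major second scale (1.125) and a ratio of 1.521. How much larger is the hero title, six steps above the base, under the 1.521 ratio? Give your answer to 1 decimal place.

Major second: 16.1 × 1.125⁶ = 32.639px
At 1.521: 16.1 × 1.521⁶ = 199.343px
Difference: 199.343 − 32.639 = 166.704px

166.7px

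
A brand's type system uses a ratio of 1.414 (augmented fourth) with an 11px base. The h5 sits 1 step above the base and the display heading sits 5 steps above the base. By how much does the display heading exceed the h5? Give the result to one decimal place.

46.6px

Step 1: 11.0 × 1.414 = 15.554px
Step 5: 11.0 × 1.414⁵ = 62.178px
Difference: 62.178 − 15.554 = 46.624px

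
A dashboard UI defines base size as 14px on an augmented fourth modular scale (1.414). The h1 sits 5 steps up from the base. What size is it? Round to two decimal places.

A modular type scale is a geometric sequence: sizeₙ = base × rⁿ.
14.0 × 1.414⁵ = 14.0 × 5.65258 ≈ 79.14

79.14px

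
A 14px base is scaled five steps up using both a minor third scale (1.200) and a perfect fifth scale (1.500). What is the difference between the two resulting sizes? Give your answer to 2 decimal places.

Minor third: 14.0 × 1.200⁵ = 34.8365px
Perfect fifth: 14.0 × 1.500⁵ = 106.3125px
Difference: 106.3125 − 34.8365 = 71.4760px

71.48px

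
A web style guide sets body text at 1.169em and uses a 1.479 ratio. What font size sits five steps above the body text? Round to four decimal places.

8.2729em

A modular type scale is a geometric sequence: sizeₙ = base × rⁿ.
1.169 × 1.479⁵ = 1.169 × 7.07686 ≈ 8.2729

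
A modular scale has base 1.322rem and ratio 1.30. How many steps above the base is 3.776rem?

1.30ⁿ = 3.776 / 1.322 = 2.8563
n = ln(2.8563) / ln(1.30) = 1.0495 / 0.2624 ≈ 4.00

4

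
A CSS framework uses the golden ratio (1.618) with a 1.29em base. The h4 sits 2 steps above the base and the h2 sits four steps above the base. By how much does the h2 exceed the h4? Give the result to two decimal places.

Step 2: 1.29 × 1.618² = 3.3771em
Step 4: 1.29 × 1.618⁴ = 8.8410em
Difference: 8.8410 − 3.3771 = 5.4639em

5.46em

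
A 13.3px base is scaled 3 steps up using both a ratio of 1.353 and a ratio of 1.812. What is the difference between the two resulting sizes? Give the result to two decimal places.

46.19px

At 1.353: 13.3 × 1.353³ = 32.9416px
At 1.812: 13.3 × 1.812³ = 79.1273px
Difference: 79.1273 − 32.9416 = 46.1857px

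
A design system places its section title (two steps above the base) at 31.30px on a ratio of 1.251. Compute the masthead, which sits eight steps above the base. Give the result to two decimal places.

119.97px

31.30 × 1.251⁶ = 31.30 × 3.83304 ≈ 119.974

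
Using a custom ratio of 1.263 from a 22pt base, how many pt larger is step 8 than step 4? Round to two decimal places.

Step 4: 22.0 × 1.263⁴ = 55.9804pt
Step 8: 22.0 × 1.263⁸ = 142.4457pt
Difference: 142.4457 − 55.9804 = 86.4653pt

86.47pt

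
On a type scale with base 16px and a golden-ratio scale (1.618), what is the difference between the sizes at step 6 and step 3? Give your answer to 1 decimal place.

Step 3: 16.0 × 1.618³ = 67.773px
Step 6: 16.0 × 1.618⁶ = 287.072px
Difference: 287.072 − 67.773 = 219.299px

219.3px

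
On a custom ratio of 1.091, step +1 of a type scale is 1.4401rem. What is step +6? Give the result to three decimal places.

2.226rem

The gap is 6 − (1) = 5 steps, so the factor is 1.091^5.
1.4401 × 1.091⁵ = 1.4401 × 1.54569 ≈ 2.226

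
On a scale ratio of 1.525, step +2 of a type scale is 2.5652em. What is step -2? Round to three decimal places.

0.474em

2.5652 ÷ 1.525⁴ = 2.5652 ÷ 5.40853 ≈ 0.474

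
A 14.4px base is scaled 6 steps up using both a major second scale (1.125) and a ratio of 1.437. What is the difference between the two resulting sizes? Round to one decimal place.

97.6px

Major second: 14.4 × 1.125⁶ = 29.193px
At 1.437: 14.4 × 1.437⁶ = 126.795px
Difference: 126.795 − 29.193 = 97.602px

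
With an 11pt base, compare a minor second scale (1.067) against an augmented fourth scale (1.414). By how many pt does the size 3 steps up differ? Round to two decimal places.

Minor second: 11.0 × 1.067³ = 13.3624pt
Augmented fourth: 11.0 × 1.414³ = 31.0986pt
Difference: 31.0986 − 13.3624 = 17.7362pt

17.74pt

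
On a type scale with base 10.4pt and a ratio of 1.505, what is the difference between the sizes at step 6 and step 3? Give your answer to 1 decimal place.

Step 3: 10.4 × 1.505³ = 35.452pt
Step 6: 10.4 × 1.505⁶ = 120.852pt
Difference: 120.852 − 35.452 = 85.400pt

85.4pt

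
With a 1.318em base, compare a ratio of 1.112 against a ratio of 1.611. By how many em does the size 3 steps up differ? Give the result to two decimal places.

3.70em

At 1.112: 1.318 × 1.112³ = 1.8123em
At 1.611: 1.318 × 1.611³ = 5.5106em
Difference: 5.5106 − 1.8123 = 3.6983em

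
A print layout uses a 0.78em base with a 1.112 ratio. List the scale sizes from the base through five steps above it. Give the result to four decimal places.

0.7800em, 0.8674em, 0.9645em, 1.0725em, 1.1927em, 1.3262em

Step 0: 0.78em
Step 1: 0.78 × 1.112 = 0.8674
Step 2: 0.78 × 1.112² = 0.9645
Step 3: 0.78 × 1.112³ = 1.0725
Step 4: 0.78 × 1.112⁴ = 1.1927
Step 5: 0.78 × 1.112⁵ = 1.3262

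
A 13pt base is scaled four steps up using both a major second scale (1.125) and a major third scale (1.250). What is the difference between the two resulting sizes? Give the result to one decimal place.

10.9pt

Major second: 13.0 × 1.125⁴ = 20.823pt
Major third: 13.0 × 1.250⁴ = 31.738pt
Difference: 31.738 − 20.823 = 10.915pt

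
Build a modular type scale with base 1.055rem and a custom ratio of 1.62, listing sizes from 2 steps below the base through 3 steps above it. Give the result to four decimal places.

Step -2: 1.055 ÷ 1.62² = 0.4020
Step -1: 1.055 ÷ 1.62 = 0.6512
Step 0: 1.055rem
Step 1: 1.055 × 1.62 = 1.7091
Step 2: 1.055 × 1.62² = 2.7687
Step 3: 1.055 × 1.62³ = 4.4854

0.4020rem, 0.6512rem, 1.0550rem, 1.7091rem, 2.7687rem, 4.4854rem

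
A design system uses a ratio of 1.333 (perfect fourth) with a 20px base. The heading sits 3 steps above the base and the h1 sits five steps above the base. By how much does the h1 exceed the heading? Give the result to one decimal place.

Step 3: 20.0 × 1.333³ = 47.372px
Step 5: 20.0 × 1.333⁵ = 84.175px
Difference: 84.175 − 47.372 = 36.803px

36.8px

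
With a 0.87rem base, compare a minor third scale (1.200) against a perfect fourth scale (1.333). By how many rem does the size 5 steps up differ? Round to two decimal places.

1.50rem

Minor third: 0.87 × 1.200⁵ = 2.1648rem
Perfect fourth: 0.87 × 1.333⁵ = 3.6616rem
Difference: 3.6616 − 2.1648 = 1.4968rem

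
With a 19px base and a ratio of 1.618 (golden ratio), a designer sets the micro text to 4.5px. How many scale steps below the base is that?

1.618ⁿ = 19 / 4.5 = 4.2222
n = ln(4.2222) / ln(1.618) = 1.4404 / 0.4812 ≈ 2.99

3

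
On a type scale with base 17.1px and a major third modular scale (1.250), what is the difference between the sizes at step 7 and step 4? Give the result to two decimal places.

39.79px

Step 4: 17.1 × 1.250⁴ = 41.7480px
Step 7: 17.1 × 1.250⁷ = 81.5392px
Difference: 81.5392 − 41.7480 = 39.7912px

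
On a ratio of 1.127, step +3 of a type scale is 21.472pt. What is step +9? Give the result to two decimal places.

44.00pt

21.472 × 1.127⁶ = 21.472 × 2.04901 ≈ 43.996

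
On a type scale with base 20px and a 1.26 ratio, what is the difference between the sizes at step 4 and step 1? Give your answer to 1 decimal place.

Step 1: 20.0 × 1.26 = 25.200px
Step 4: 20.0 × 1.26⁴ = 50.409px
Difference: 50.409 − 25.200 = 25.209px

25.2px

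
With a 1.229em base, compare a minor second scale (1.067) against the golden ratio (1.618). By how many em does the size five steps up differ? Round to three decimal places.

Minor second: 1.229 × 1.067⁵ = 1.69971em
Golden ratio: 1.229 × 1.618⁵ = 13.62839em
Difference: 13.62839 − 1.69971 = 11.92868em

11.929em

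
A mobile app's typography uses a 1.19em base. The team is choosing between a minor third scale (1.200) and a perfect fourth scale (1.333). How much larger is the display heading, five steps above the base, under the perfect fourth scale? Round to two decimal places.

2.05em

Minor third: 1.19 × 1.200⁵ = 2.9611em
Perfect fourth: 1.19 × 1.333⁵ = 5.0084em
Difference: 5.0084 − 2.9611 = 2.0473em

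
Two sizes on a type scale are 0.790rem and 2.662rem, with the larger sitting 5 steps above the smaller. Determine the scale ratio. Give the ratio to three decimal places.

1.275

r⁵ = 2.662 / 0.790, so r = (2.662/0.790)^(1/5).
r = 3.3696^(1/5) ≈ 1.2750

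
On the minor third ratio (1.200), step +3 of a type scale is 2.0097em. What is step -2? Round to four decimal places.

The gap is -2 − (3) = -5 steps, so the factor is 1.200^-5.
2.0097 ÷ 1.200⁵ = 2.0097 ÷ 2.48832 ≈ 0.8077

0.8077em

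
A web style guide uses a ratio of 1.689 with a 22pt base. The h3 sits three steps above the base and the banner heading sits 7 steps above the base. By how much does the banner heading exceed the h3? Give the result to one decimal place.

Step 3: 22.0 × 1.689³ = 106.001pt
Step 7: 22.0 × 1.689⁷ = 862.641pt
Difference: 862.641 − 106.001 = 756.640pt

756.6pt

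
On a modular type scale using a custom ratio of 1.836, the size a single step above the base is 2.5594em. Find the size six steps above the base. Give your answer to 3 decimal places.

53.395em

Moving from step +1 to step +6 is 5 steps up, so multiply by r⁵.
2.5594 × 1.836⁵ = 2.5594 × 20.86236 ≈ 53.395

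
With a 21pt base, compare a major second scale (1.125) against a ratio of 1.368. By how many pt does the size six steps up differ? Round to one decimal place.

Major second: 21.0 × 1.125⁶ = 42.573pt
At 1.368: 21.0 × 1.368⁶ = 137.637pt
Difference: 137.637 − 42.573 = 95.064pt

95.1pt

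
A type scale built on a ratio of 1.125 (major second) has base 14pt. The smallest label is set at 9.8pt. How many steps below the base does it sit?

1.125ⁿ = 14 / 9.8 = 1.4286
n = ln(1.4286) / ln(1.125) = 0.3567 / 0.1178 ≈ 3.03

3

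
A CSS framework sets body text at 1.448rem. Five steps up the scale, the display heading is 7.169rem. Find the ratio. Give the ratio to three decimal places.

The ratio satisfies 1.448 × r⁵ = 7.169, so r = (7.169 / 1.448)^(1/5).
r = 4.9510^(1/5) ≈ 1.3770

1.377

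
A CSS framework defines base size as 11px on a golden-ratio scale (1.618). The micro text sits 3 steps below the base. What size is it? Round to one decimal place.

2.6px

Each step on a modular scale multiplies by the ratio, so the size n steps from the base is base × ratioⁿ.
11.0 ÷ 1.618³ = 11.0 ÷ 4.23580 ≈ 2.60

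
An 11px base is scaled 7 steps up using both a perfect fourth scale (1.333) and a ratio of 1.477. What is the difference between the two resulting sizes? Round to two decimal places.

86.41px

Perfect fourth: 11.0 × 1.333⁷ = 82.2628px
At 1.477: 11.0 × 1.477⁷ = 168.6771px
Difference: 168.6771 − 82.2628 = 86.4143px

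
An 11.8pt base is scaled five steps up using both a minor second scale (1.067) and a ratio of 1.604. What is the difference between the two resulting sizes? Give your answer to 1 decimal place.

109.0pt

Minor second: 11.8 × 1.067⁵ = 16.319pt
At 1.604: 11.8 × 1.604⁵ = 125.286pt
Difference: 125.286 − 16.319 = 108.967pt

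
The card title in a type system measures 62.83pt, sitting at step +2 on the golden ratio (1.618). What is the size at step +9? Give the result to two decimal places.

62.83 × 1.618⁷ = 62.83 × 29.03017 ≈ 1823.966

1823.97pt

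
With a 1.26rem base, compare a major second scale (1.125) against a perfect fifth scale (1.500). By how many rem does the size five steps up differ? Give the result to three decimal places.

Major second: 1.26 × 1.125⁵ = 2.27056rem
Perfect fifth: 1.26 × 1.500⁵ = 9.56813rem
Difference: 9.56813 − 2.27056 = 7.29757rem

7.298rem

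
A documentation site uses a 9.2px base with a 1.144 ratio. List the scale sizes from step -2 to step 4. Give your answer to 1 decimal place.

Step -2: 9.2 ÷ 1.144² = 7.0
Step -1: 9.2 ÷ 1.144 = 8.0
Step 0: 9.2px
Step 1: 9.2 × 1.144 = 10.5
Step 2: 9.2 × 1.144² = 12.0
Step 3: 9.2 × 1.144³ = 13.8
Step 4: 9.2 × 1.144⁴ = 15.8

7.0px, 8.0px, 9.2px, 10.5px, 12.0px, 13.8px, 15.8px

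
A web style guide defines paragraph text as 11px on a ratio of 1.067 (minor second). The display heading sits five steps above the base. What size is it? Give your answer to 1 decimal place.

11.0 × 1.067⁵ = 11.0 × 1.38300 ≈ 15.21

15.2px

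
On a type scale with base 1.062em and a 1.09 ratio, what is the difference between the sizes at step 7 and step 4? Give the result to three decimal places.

Step 4: 1.062 × 1.09⁴ = 1.49910em
Step 7: 1.062 × 1.09⁷ = 1.94138em
Difference: 1.94138 − 1.49910 = 0.44228em

0.442em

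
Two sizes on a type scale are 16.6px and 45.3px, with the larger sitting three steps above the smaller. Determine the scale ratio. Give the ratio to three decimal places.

r³ = 45.3 / 16.6, so r = (45.3/16.6)^(1/3).
r = 2.7289^(1/3) ≈ 1.3974

1.397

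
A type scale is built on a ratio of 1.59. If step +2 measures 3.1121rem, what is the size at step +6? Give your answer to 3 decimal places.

3.1121 × 1.59⁴ = 3.1121 × 6.39129 ≈ 19.890

19.890rem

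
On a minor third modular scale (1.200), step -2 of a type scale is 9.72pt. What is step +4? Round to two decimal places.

9.72 × 1.200⁶ = 9.72 × 2.98598 ≈ 29.024

29.02pt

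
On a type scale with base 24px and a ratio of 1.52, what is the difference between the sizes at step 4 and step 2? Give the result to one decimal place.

72.7px

Step 2: 24.0 × 1.52² = 55.450px
Step 4: 24.0 × 1.52⁴ = 128.111px
Difference: 128.111 − 55.450 = 72.661px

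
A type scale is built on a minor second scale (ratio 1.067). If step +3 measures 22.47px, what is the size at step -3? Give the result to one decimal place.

15.2px

22.47 ÷ 1.067⁶ = 22.47 ÷ 1.47566 ≈ 15.227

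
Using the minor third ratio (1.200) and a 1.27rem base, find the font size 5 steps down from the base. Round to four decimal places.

0.5104rem

1.27 ÷ 1.200⁵ = 1.27 ÷ 2.48832 ≈ 0.5104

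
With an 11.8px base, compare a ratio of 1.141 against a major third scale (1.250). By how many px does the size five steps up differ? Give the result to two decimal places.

At 1.141: 11.8 × 1.141⁵ = 22.8197px
Major third: 11.8 × 1.250⁵ = 36.0107px
Difference: 36.0107 − 22.8197 = 13.1910px

13.19px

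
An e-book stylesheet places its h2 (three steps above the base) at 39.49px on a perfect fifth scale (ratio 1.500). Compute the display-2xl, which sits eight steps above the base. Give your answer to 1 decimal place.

39.49 × 1.500⁵ = 39.49 × 7.59375 ≈ 299.877

299.9px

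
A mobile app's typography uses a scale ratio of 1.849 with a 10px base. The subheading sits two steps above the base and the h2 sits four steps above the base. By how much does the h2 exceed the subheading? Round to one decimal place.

82.7px

Step 2: 10.0 × 1.849² = 34.188px
Step 4: 10.0 × 1.849⁴ = 116.882px
Difference: 116.882 − 34.188 = 82.694px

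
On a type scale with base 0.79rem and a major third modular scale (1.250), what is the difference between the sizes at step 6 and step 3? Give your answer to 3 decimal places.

Step 3: 0.79 × 1.250³ = 1.54297rem
Step 6: 0.79 × 1.250⁶ = 3.01361rem
Difference: 3.01361 − 1.54297 = 1.47064rem

1.471rem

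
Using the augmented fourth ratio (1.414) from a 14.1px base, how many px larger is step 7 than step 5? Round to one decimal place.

79.7px

Step 5: 14.1 × 1.414⁵ = 79.701px
Step 7: 14.1 × 1.414⁷ = 159.355px
Difference: 159.355 − 79.701 = 79.654px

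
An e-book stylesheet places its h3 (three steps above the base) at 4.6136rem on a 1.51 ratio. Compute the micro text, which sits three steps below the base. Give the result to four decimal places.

0.3892rem

4.6136 ÷ 1.51⁶ = 4.6136 ÷ 11.85391 ≈ 0.3892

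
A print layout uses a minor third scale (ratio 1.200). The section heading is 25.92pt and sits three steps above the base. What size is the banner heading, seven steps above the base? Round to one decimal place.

25.92 × 1.200⁴ = 25.92 × 2.07360 ≈ 53.748

53.7pt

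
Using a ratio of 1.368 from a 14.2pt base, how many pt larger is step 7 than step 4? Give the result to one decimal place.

77.6pt

Step 4: 14.2 × 1.368⁴ = 49.732pt
Step 7: 14.2 × 1.368⁷ = 127.318pt
Difference: 127.318 − 49.732 = 77.586pt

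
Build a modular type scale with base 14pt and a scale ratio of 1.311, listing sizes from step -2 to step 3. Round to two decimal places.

8.15pt, 10.68pt, 14.00pt, 18.35pt, 24.06pt, 31.55pt

Step -2: 14.0 ÷ 1.311² = 8.15
Step -1: 14.0 ÷ 1.311 = 10.68
Step 0: 14pt
Step 1: 14.0 × 1.311 = 18.35
Step 2: 14.0 × 1.311² = 24.06
Step 3: 14.0 × 1.311³ = 31.55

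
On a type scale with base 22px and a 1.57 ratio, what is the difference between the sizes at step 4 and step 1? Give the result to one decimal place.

Step 1: 22.0 × 1.57 = 34.540px
Step 4: 22.0 × 1.57⁴ = 133.666px
Difference: 133.666 − 34.540 = 99.126px

99.1px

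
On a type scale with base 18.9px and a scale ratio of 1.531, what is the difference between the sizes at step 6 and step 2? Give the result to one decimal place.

199.1px

Step 2: 18.9 × 1.531² = 44.301px
Step 6: 18.9 × 1.531⁶ = 243.396px
Difference: 243.396 − 44.301 = 199.095px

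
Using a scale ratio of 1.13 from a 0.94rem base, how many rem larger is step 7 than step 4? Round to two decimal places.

0.68rem

Step 4: 0.94 × 1.13⁴ = 1.5326rem
Step 7: 0.94 × 1.13⁷ = 2.2114rem
Difference: 2.2114 − 1.5326 = 0.6788rem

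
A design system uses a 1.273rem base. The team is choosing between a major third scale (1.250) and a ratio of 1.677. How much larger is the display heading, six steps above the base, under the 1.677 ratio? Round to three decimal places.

Major third: 1.273 × 1.250⁶ = 4.85611rem
At 1.677: 1.273 × 1.677⁶ = 28.31567rem
Difference: 28.31567 − 4.85611 = 23.45956rem

23.460rem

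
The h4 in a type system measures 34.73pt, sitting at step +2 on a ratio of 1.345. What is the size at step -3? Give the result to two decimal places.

The gap is -3 − (2) = -5 steps, so the factor is 1.345^-5.
34.73 ÷ 1.345⁵ = 34.73 ÷ 4.40161 ≈ 7.890

7.89pt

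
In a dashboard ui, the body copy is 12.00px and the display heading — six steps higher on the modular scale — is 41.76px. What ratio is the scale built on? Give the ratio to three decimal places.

The ratio satisfies 12.00 × r⁶ = 41.76, so r = (41.76 / 12.00)^(1/6).
r = 3.4800^(1/6) ≈ 1.2310

1.231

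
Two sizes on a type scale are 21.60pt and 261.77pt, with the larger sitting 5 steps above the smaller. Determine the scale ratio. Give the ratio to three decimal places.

1.647

The ratio satisfies 21.60 × r⁵ = 261.77, so r = (261.77 / 21.60)^(1/5).
r = 12.1190^(1/5) ≈ 1.6470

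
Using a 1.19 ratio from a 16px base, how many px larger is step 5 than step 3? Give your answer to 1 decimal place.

Step 3: 16.0 × 1.19³ = 26.963px
Step 5: 16.0 × 1.19⁵ = 38.182px
Difference: 38.182 − 26.963 = 11.219px

11.2px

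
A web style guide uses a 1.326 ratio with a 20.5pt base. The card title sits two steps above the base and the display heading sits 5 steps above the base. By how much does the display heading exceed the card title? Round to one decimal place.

48.0pt

Step 2: 20.5 × 1.326² = 36.045pt
Step 5: 20.5 × 1.326⁵ = 84.037pt
Difference: 84.037 − 36.045 = 47.992pt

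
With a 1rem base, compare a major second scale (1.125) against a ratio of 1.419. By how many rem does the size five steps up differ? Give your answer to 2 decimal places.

Major second: 1.0 × 1.125⁵ = 1.8020rem
At 1.419: 1.0 × 1.419⁵ = 5.7532rem
Difference: 5.7532 − 1.8020 = 3.9512rem

3.95rem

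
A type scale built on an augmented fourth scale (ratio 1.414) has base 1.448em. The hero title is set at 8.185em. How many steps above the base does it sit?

5

1.414ⁿ = 8.185 / 1.448 = 5.6526
n = ln(5.6526) / ln(1.414) = 1.7321 / 0.3464 ≈ 5.00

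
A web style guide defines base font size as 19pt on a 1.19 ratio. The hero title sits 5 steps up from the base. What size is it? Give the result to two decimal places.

Every step multiplies by the scale ratio.
19.0 × 1.19⁵ = 19.0 × 2.38635 ≈ 45.34

45.34pt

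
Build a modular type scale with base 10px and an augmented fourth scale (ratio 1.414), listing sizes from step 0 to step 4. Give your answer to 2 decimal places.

10.00px, 14.14px, 19.99px, 28.27px, 39.98px

Step 0: 10px
Step 1: 10.0 × 1.414 = 14.14
Step 2: 10.0 × 1.414² = 19.99
Step 3: 10.0 × 1.414³ = 28.27
Step 4: 10.0 × 1.414⁴ = 39.98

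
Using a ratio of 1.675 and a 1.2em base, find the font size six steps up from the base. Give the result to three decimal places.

1.2 × 1.675⁶ = 1.2 × 22.08457 ≈ 26.501

26.501em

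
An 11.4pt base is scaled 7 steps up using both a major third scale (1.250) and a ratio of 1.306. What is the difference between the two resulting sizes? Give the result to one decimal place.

Major third: 11.4 × 1.250⁷ = 54.359pt
At 1.306: 11.4 × 1.306⁷ = 73.877pt
Difference: 73.877 − 54.359 = 19.518pt

19.5pt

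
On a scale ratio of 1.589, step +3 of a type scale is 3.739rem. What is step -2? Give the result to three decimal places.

The gap is -2 − (3) = -5 steps, so the factor is 1.589^-5.
3.739 ÷ 1.589⁵ = 3.739 ÷ 10.13023 ≈ 0.369

0.369rem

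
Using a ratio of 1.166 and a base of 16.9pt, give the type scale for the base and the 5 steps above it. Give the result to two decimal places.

16.90pt, 19.71pt, 22.98pt, 26.79pt, 31.24pt, 36.42pt

Step 0: 16.9pt
Step 1: 16.9 × 1.166 = 19.71
Step 2: 16.9 × 1.166² = 22.98
Step 3: 16.9 × 1.166³ = 26.79
Step 4: 16.9 × 1.166⁴ = 31.24
Step 5: 16.9 × 1.166⁵ = 36.42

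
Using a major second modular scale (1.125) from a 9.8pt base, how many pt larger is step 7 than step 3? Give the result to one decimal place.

Step 3: 9.8 × 1.125³ = 13.954pt
Step 7: 9.8 × 1.125⁷ = 22.351pt
Difference: 22.351 − 13.954 = 8.397pt

8.4pt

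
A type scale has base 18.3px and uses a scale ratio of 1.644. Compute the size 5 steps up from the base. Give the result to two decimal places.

Every step multiplies by the scale ratio.
18.3 × 1.644⁵ = 18.3 × 12.00906 ≈ 219.77

219.77px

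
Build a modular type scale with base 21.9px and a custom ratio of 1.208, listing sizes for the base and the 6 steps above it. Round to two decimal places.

Step 0: 21.9px
Step 1: 21.9 × 1.208 = 26.46
Step 2: 21.9 × 1.208² = 31.96
Step 3: 21.9 × 1.208³ = 38.61
Step 4: 21.9 × 1.208⁴ = 46.63
Step 5: 21.9 × 1.208⁵ = 56.34
Step 6: 21.9 × 1.208⁶ = 68.05

21.90px, 26.46px, 31.96px, 38.61px, 46.63px, 56.34px, 68.05px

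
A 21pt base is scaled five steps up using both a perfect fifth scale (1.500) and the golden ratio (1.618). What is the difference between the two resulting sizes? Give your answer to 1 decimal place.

73.4pt

Perfect fifth: 21.0 × 1.500⁵ = 159.469pt
Golden ratio: 21.0 × 1.618⁵ = 232.869pt
Difference: 232.869 − 159.469 = 73.400pt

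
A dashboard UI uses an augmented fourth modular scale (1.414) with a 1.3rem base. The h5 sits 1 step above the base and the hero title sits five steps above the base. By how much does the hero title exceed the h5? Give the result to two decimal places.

Step 1: 1.3 × 1.414 = 1.8382rem
Step 5: 1.3 × 1.414⁵ = 7.3484rem
Difference: 7.3484 − 1.8382 = 5.5102rem

5.51rem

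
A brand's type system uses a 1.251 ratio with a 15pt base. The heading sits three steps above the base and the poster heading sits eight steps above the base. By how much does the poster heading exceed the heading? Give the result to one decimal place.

Step 3: 15.0 × 1.251³ = 29.367pt
Step 8: 15.0 × 1.251⁸ = 89.981pt
Difference: 89.981 − 29.367 = 60.614pt

60.6pt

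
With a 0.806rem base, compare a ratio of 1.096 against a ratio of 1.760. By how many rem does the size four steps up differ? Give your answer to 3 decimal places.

At 1.096: 0.806 × 1.096⁴ = 1.16299rem
At 1.760: 0.806 × 1.760⁴ = 7.73367rem
Difference: 7.73367 − 1.16299 = 6.57068rem

6.571rem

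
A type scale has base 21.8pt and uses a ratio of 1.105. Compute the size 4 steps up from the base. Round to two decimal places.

A modular type scale is a geometric sequence: sizeₙ = base × rⁿ.
21.8 × 1.105⁴ = 21.8 × 1.49090 ≈ 32.50

32.50pt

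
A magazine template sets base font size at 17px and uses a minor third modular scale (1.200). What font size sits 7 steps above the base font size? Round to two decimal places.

17.0 × 1.200⁷ = 17.0 × 3.58318 ≈ 60.91

60.91px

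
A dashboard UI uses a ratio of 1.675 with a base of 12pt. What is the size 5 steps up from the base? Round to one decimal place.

158.2pt

Each step on a modular scale multiplies by the ratio, so the size n steps from the base is base × ratioⁿ.
12.0 × 1.675⁵ = 12.0 × 13.18482 ≈ 158.22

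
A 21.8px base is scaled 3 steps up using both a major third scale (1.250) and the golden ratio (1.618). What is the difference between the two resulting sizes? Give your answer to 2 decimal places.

Major third: 21.8 × 1.250³ = 42.5781px
Golden ratio: 21.8 × 1.618³ = 92.3405px
Difference: 92.3405 − 42.5781 = 49.7624px

49.76px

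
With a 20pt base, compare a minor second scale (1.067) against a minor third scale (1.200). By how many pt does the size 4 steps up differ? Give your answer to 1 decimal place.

15.5pt

Minor second: 20.0 × 1.067⁴ = 25.923pt
Minor third: 20.0 × 1.200⁴ = 41.472pt
Difference: 41.472 − 25.923 = 15.549pt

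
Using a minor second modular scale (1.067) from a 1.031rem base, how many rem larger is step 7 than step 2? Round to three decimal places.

Step 2: 1.031 × 1.067² = 1.17378rem
Step 7: 1.031 × 1.067⁷ = 1.62334rem
Difference: 1.62334 − 1.17378 = 0.44956rem

0.450rem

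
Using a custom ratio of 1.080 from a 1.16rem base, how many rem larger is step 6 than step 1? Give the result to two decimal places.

0.59rem

Step 1: 1.16 × 1.080 = 1.2528rem
Step 6: 1.16 × 1.080⁶ = 1.8408rem
Difference: 1.8408 − 1.2528 = 0.5880rem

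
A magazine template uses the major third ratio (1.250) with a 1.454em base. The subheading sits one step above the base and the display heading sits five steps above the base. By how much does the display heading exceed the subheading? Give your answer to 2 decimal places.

Step 1: 1.454 × 1.250 = 1.8175em
Step 5: 1.454 × 1.250⁵ = 4.4373em
Difference: 4.4373 − 1.8175 = 2.6198em

2.62em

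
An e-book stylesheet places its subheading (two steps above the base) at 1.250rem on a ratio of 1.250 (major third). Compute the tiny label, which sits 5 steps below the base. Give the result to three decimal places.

0.262rem

1.250 ÷ 1.250⁷ = 1.250 ÷ 4.76837 ≈ 0.262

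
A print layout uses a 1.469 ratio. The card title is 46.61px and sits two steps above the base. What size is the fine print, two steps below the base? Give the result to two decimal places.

10.01px

The gap is -2 − (2) = -4 steps, so the factor is 1.469^-4.
46.61 ÷ 1.469⁴ = 46.61 ÷ 4.65680 ≈ 10.009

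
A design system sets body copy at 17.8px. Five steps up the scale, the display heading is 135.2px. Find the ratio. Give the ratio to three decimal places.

1.500

The ratio satisfies 17.8 × r⁵ = 135.2, so r = (135.2 / 17.8)^(1/5).
r = 7.5955^(1/5) ≈ 1.5001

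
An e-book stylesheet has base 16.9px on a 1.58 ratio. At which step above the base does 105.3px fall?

1.58ⁿ = 105.3 / 16.9 = 6.2308
n = ln(6.2308) / ln(1.58) = 1.8295 / 0.4574 ≈ 4.00

4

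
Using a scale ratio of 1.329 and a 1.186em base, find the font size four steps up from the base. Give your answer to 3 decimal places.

A modular type scale is a geometric sequence: sizeₙ = base × rⁿ.
1.186 × 1.329⁴ = 1.186 × 3.11961 ≈ 3.700

3.700em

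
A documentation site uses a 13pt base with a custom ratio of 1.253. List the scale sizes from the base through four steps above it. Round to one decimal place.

Step 0: 13pt
Step 1: 13.0 × 1.253 = 16.3
Step 2: 13.0 × 1.253² = 20.4
Step 3: 13.0 × 1.253³ = 25.6
Step 4: 13.0 × 1.253⁴ = 32.0

13.0pt, 16.3pt, 20.4pt, 25.6pt, 32.0pt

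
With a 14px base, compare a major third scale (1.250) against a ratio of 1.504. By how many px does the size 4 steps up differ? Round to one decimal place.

37.5px

Major third: 14.0 × 1.250⁴ = 34.180px
At 1.504: 14.0 × 1.504⁴ = 71.634px
Difference: 71.634 − 34.180 = 37.454px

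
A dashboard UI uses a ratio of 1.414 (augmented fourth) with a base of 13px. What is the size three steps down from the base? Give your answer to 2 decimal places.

A modular type scale is a geometric sequence: sizeₙ = base × rⁿ.
13.0 ÷ 1.414³ = 13.0 ÷ 2.82715 ≈ 4.60

4.60px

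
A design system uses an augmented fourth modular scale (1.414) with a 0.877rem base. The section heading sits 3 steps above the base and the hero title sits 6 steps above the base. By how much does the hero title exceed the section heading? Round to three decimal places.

4.530rem

Step 3: 0.877 × 1.414³ = 2.47941rem
Step 6: 0.877 × 1.414⁶ = 7.00965rem
Difference: 7.00965 − 2.47941 = 4.53024rem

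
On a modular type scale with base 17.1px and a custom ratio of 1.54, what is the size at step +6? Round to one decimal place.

228.1px

Each step on a modular scale multiplies by the ratio, so the size n steps from the base is base × ratioⁿ.
17.1 × 1.54⁶ = 17.1 × 13.33903 ≈ 228.10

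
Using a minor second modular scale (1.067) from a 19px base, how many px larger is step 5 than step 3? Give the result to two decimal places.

Step 3: 19.0 × 1.067³ = 23.0806px
Step 5: 19.0 × 1.067⁵ = 26.2770px
Difference: 26.2770 − 23.0806 = 3.1964px

3.20px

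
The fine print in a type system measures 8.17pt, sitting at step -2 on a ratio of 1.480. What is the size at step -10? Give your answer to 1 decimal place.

0.4pt

Moving from step -2 to step -10 is 8 steps down, so divide by r⁸.
8.17 ÷ 1.480⁸ = 8.17 ÷ 23.01939 ≈ 0.355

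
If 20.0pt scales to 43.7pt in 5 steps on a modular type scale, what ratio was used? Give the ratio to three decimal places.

r⁵ = 43.7 / 20.0, so r = (43.7/20.0)^(1/5).
r = 2.1850^(1/5) ≈ 1.1692

1.169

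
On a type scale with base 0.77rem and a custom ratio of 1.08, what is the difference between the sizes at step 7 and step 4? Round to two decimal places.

0.27rem

Step 4: 0.77 × 1.08⁴ = 1.0476rem
Step 7: 0.77 × 1.08⁷ = 1.3196rem
Difference: 1.3196 − 1.0476 = 0.2720rem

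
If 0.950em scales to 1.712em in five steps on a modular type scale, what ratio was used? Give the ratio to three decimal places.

1.125

The ratio satisfies 0.950 × r⁵ = 1.712, so r = (1.712 / 0.950)^(1/5).
r = 1.8021^(1/5) ≈ 1.1250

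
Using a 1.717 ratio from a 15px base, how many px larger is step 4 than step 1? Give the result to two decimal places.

104.61px

Step 1: 15.0 × 1.717 = 25.7550px
Step 4: 15.0 × 1.717⁴ = 130.3684px
Difference: 130.3684 − 25.7550 = 104.6134px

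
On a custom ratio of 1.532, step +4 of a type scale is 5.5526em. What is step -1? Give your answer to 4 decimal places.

The gap is -1 − (4) = -5 steps, so the factor is 1.532^-5.
5.5526 ÷ 1.532⁵ = 5.5526 ÷ 8.43906 ≈ 0.6580

0.6580em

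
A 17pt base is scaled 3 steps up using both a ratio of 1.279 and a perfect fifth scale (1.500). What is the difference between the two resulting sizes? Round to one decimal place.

21.8pt

At 1.279: 17.0 × 1.279³ = 35.568pt
Perfect fifth: 17.0 × 1.500³ = 57.375pt
Difference: 57.375 − 35.568 = 21.807pt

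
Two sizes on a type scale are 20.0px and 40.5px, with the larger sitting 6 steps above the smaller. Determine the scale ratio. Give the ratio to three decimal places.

1.125

The ratio satisfies 20.0 × r⁶ = 40.5, so r = (40.5 / 20.0)^(1/6).
r = 2.0250^(1/6) ≈ 1.1248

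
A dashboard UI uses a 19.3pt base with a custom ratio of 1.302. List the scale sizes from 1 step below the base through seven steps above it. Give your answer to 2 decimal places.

14.82pt, 19.30pt, 25.13pt, 32.72pt, 42.60pt, 55.46pt, 72.21pt, 94.02pt, 122.41pt

Step -1: 19.3 ÷ 1.302 = 14.82
Step 0: 19.3pt
Step 1: 19.3 × 1.302 = 25.13
Step 2: 19.3 × 1.302² = 32.72
Step 3: 19.3 × 1.302³ = 42.60
Step 4: 19.3 × 1.302⁴ = 55.46
Step 5: 19.3 × 1.302⁵ = 72.21
Step 6: 19.3 × 1.302⁶ = 94.02
Step 7: 19.3 × 1.302⁷ = 122.41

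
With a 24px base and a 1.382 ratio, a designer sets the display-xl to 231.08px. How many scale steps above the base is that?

7

1.382ⁿ = 231.08 / 24 = 9.6283
n = ln(9.6283) / ln(1.382) = 2.2647 / 0.3235 ≈ 7.00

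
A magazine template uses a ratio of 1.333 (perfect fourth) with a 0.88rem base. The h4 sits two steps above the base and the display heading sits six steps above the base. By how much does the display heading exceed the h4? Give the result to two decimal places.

Step 2: 0.88 × 1.333² = 1.5637rem
Step 6: 0.88 × 1.333⁶ = 4.9370rem
Difference: 4.9370 − 1.5637 = 3.3733rem

3.37rem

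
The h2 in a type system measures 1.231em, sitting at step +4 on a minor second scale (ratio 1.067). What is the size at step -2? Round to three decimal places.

The gap is -2 − (4) = -6 steps, so the factor is 1.067^-6.
1.231 ÷ 1.067⁶ = 1.231 ÷ 1.47566 ≈ 0.834

0.834em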